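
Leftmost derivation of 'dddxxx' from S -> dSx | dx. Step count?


Derivation: S => dSx => ddSxx => dddxxx
Steps: 3


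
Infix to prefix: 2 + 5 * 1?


'*' binds tighter: tree is (+ 2 (* 5 1))
Prefix: + 2 * 5 1


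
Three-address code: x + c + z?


Break into single-operator statements:
t1 = x + c
t2 = t1 + z


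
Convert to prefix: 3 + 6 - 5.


left-to-right (same/higher precedence on left): tree is (- (+ 3 6) 5)
Prefix: - + 3 6 5


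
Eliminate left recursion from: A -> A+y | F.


Left-recursive alternatives: A+y; non-recursive: F
Introduce A': A -> FA', A' -> +yA' | ε


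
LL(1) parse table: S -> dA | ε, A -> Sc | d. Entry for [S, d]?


For [S, d]: 'd' ∈ FIRST(dA)
Entry: S -> dA


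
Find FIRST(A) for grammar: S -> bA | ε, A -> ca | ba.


Per alternative of A: FIRST(ca) = {c}; FIRST(ba) = {b}
FIRST(A) = {b, c}


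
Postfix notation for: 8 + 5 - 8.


Left to right (same or higher precedence on left)
Postfix: 8 5 + 8 -


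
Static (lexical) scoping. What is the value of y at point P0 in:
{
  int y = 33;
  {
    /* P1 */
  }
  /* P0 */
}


y declared in the same block as P0
y = 33


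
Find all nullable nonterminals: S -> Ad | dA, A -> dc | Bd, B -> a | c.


A nonterminal is nullable iff some alternative derives ε (directly, or every symbol in it is nullable)
Nullable: {}


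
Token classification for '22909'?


Pattern: digits only
Type: INTEGER_LITERAL


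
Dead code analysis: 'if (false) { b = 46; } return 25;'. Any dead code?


condition is constant false, so the whole block is unreachable
Dead: 'if (false) { b = 46; }'


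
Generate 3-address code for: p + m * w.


Break into single-operator statements:
t1 = m * w
t2 = p + t1


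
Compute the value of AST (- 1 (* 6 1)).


Evaluate inner: (* 6 1) = 6
Evaluate root: (- 1 6) = -5
Result: -5


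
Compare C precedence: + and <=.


'+' is additive (level 9); '<=' is relational (level 7)
Higher level binds tighter
'+' has higher precedence than '<='


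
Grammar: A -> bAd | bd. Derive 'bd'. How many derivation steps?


Derivation: A => bd
Steps: 1


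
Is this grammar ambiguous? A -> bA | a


right-linear, alternatives start with distinct terminals 'b' vs 'a': unique leftmost derivation
Unambiguous


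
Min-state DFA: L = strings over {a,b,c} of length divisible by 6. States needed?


Track length mod 6: states 0..5, accept at 0
Minimal DFA: 6 states


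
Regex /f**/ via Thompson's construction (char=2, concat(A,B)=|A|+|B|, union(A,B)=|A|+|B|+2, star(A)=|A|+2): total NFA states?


Syntax tree has 1 char leaf(s), 0 union(s), 2 star(s)
chars contribute 1×2 = 2; each union adds +2; each star adds +2
Total: 2 + 0 + 4 = 6 states


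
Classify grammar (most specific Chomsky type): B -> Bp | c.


Left-linear: every RHS is a terminal or one nonterminal followed by a terminal
Classification: Type 3 (Regular)


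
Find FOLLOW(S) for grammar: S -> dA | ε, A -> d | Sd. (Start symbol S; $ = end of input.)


$ ∈ FOLLOW(S). For each A -> αBβ: add FIRST(β)\{ε} to FOLLOW(B); if β nullable, add FOLLOW(A).
FOLLOW(S) = {$, d}


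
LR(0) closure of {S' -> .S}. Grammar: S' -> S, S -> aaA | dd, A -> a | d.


Start: S' -> .S
For each item with dot before a nonterminal B, add B -> .γ for every B-production
Closure: [S' -> .S, S -> .aaA, S -> .dd]


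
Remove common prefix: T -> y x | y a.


Common prefix: 'y'
Factored: T -> y T', T' -> x | a


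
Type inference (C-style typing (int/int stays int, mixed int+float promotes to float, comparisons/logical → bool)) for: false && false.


Operand types: bool && bool
Rule: logical operators take bool operands and yield bool
Result type: bool


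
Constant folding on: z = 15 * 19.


15 * 19 = 285 at compile time
Optimized: z = 285


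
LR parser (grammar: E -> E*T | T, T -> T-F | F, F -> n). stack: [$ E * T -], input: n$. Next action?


no handle; shift 'n'
Action: shift


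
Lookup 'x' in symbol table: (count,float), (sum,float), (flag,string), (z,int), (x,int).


Lookup 'x' → type int


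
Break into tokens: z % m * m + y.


Scan left to right, longest-match per lexeme
Tokens: ID(z), OP(%), ID(m), OP(*), ID(m), OP(+), ID(y)


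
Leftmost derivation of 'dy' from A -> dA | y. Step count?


Derivation: A => dA => dy
Steps: 2


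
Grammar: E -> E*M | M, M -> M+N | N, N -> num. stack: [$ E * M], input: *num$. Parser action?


handle 'E*M' on top; lookahead ∈ FOLLOW(E) = {*, $}
Action: reduce (E -> E*M)


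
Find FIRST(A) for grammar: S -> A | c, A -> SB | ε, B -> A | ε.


Per alternative of A: FIRST(SB) = {c, ε}; FIRST(ε) = {ε}
FIRST(A) = {c, ε}


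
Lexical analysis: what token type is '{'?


Pattern: delimiter/punctuation
Type: PUNCTUATION


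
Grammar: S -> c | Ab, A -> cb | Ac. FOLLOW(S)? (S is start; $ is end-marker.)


$ ∈ FOLLOW(S). For each A -> αBβ: add FIRST(β)\{ε} to FOLLOW(B); if β nullable, add FOLLOW(A).
FOLLOW(S) = {$}


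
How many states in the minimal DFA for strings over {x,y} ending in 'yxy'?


Track the longest suffix of input matching a prefix of 'yxy': 4 classes (prefixes of length 0..3)
Minimal DFA: 4 states


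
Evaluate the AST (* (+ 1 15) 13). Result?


Evaluate inner: (+ 1 15) = 16
Evaluate root: (* 16 13) = 208
Result: 208


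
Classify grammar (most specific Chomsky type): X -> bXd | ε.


Single nonterminal LHS, but b^n d^n is not regular
Classification: Type 2 (Context-Free)


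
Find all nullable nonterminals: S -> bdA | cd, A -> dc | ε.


A nonterminal is nullable iff some alternative derives ε (directly, or every symbol in it is nullable)
Nullable: {A}


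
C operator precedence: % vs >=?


'%' is multiplicative (level 10); '>=' is relational (level 7)
Higher level binds tighter
'%' has higher precedence than '>='


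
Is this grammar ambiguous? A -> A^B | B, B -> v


precedence layered via separate nonterminal B: deterministic
Unambiguous


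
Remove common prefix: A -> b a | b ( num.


Common prefix: 'b'
Factored: A -> b A', A' -> a | ( num


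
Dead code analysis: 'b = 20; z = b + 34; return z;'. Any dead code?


b is read by z's definition; z is returned
No dead code


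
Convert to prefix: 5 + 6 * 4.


'*' binds tighter: tree is (+ 5 (* 6 4))
Prefix: + 5 * 6 4


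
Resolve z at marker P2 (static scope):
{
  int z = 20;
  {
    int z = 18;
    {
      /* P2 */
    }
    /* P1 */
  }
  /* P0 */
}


P2's block does not declare z; resolves to the enclosing declaration at depth 1
z = 18


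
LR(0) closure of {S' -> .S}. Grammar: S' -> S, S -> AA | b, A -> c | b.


Start: S' -> .S
For each item with dot before a nonterminal B, add B -> .γ for every B-production
Closure: [S' -> .S, S -> .AA, S -> .b, A -> .c, A -> .b]


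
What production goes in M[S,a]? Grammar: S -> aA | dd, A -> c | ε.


For [S, a]: 'a' ∈ FIRST(aA)
Entry: S -> aA


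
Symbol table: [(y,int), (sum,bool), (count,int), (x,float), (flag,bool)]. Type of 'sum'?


Lookup 'sum' → type bool


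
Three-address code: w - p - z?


Break into single-operator statements:
t1 = w - p
t2 = t1 - z


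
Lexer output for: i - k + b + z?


Scan left to right, longest-match per lexeme
Tokens: ID(i), OP(-), ID(k), OP(+), ID(b), OP(+), ID(z)


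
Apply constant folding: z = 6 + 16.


6 + 16 = 22 at compile time
Optimized: z = 22


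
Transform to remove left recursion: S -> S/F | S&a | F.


Left-recursive alternatives: S/F, S&a; non-recursive: F
Introduce S': S -> FS', S' -> /FS' | &aS' | ε


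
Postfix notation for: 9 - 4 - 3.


Left to right (same or higher precedence on left)
Postfix: 9 4 - 3 -


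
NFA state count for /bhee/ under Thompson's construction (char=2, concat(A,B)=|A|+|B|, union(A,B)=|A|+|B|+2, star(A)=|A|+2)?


Syntax tree has 4 char leaf(s), 0 union(s), 0 star(s)
chars contribute 4×2 = 8; each union adds +2; each star adds +2
Total: 8 + 0 + 0 = 8 states


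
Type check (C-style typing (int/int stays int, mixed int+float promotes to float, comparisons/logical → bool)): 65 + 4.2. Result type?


Operand types: int + float
Rule: mixed int/float promotes to float; int/int stays int
Result type: float


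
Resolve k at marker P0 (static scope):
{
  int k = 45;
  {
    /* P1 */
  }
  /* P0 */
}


k declared in the same block as P0
k = 45


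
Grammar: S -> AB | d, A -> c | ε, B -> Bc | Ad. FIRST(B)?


Per alternative of B: FIRST(Bc) = {c, d}; FIRST(Ad) = {c, d}
FIRST(B) = {c, d}


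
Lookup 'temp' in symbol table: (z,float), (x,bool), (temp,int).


Lookup 'temp' → type int


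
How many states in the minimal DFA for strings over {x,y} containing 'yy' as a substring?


KMP-style automaton: 2 progress states + 1 absorbing accept = 3
Minimal DFA: 3 states


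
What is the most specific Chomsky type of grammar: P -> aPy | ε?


Single nonterminal LHS, but a^n y^n is not regular
Classification: Type 2 (Context-Free)


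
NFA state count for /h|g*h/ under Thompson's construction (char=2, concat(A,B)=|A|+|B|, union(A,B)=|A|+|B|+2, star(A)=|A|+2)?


Syntax tree has 3 char leaf(s), 1 union(s), 1 star(s)
chars contribute 3×2 = 6; each union adds +2; each star adds +2
Total: 6 + 2 + 2 = 10 states


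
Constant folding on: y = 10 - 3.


10 - 3 = 7 at compile time
Optimized: y = 7


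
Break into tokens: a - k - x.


Scan left to right, longest-match per lexeme
Tokens: ID(a), OP(-), ID(k), OP(-), ID(x)


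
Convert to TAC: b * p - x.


Break into single-operator statements:
t1 = b * p
t2 = t1 - x


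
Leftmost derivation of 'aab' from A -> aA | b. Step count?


Derivation: A => aA => aaA => aab
Steps: 3


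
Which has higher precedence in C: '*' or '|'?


'*' is multiplicative (level 10); '|' is bitwise OR (level 3)
Higher level binds tighter
'*' has higher precedence than '|'


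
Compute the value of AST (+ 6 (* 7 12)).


Evaluate inner: (* 7 12) = 84
Evaluate root: (+ 6 84) = 90
Result: 90


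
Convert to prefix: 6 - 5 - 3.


left-to-right (same/higher precedence on left): tree is (- (- 6 5) 3)
Prefix: - - 6 5 3


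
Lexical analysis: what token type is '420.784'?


Pattern: digits with a decimal point
Type: FLOAT_LITERAL


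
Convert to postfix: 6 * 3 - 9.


Left to right (same or higher precedence on left)
Postfix: 6 3 * 9 -


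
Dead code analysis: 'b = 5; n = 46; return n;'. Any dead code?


b is assigned but never read
Dead: 'b = 5'


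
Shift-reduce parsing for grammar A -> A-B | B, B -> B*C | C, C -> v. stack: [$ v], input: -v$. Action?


'v' on top is the handle for C -> v
Action: reduce (C -> v)


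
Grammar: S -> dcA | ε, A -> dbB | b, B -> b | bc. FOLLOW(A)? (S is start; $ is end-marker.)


$ ∈ FOLLOW(S). For each A -> αBβ: add FIRST(β)\{ε} to FOLLOW(B); if β nullable, add FOLLOW(A).
FOLLOW(A) = {$}


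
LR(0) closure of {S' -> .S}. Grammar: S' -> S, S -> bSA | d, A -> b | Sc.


Start: S' -> .S
For each item with dot before a nonterminal B, add B -> .γ for every B-production
Closure: [S' -> .S, S -> .bSA, S -> .d]


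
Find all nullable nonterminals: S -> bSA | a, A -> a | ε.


A nonterminal is nullable iff some alternative derives ε (directly, or every symbol in it is nullable)
Nullable: {A}


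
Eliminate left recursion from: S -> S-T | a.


Left-recursive alternatives: S-T; non-recursive: a
Introduce S': S -> aS', S' -> -TS' | ε


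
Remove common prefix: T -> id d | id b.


Common prefix: 'id'
Factored: T -> id T', T' -> d | b


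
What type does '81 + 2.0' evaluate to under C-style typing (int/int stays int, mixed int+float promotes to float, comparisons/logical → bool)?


Operand types: int + float
Rule: mixed int/float promotes to float; int/int stays int
Result type: float


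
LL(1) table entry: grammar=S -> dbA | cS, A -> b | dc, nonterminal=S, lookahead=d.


For [S, d]: 'd' ∈ FIRST(dbA)
Entry: S -> dbA


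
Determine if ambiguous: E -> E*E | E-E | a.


'a*a-a' has two parse trees (no precedence encoded between * and -)
Ambiguous


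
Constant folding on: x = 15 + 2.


15 + 2 = 17 at compile time
Optimized: x = 17


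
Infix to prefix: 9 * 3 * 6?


left-to-right (same/higher precedence on left): tree is (* (* 9 3) 6)
Prefix: * * 9 3 6


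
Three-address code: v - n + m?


Break into single-operator statements:
t1 = v - n
t2 = t1 + m


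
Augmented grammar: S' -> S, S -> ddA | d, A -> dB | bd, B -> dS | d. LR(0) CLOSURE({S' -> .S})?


Start: S' -> .S
For each item with dot before a nonterminal B, add B -> .γ for every B-production
Closure: [S' -> .S, S -> .ddA, S -> .d]


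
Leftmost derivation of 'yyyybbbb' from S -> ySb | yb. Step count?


Derivation: S => ySb => yySbb => yyySbbb => yyyybbbb
Steps: 4


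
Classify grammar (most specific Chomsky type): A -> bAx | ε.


Single nonterminal LHS, but b^n x^n is not regular
Classification: Type 2 (Context-Free)


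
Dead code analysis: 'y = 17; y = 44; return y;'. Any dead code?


first assignment to y is overwritten before any read
Dead: 'y = 17'


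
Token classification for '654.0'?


Pattern: digits with a decimal point
Type: FLOAT_LITERAL


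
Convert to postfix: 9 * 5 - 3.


Left to right (same or higher precedence on left)
Postfix: 9 5 * 3 -


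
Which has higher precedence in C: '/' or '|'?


'/' is multiplicative (level 10); '|' is bitwise OR (level 3)
Higher level binds tighter
'/' has higher precedence than '|'


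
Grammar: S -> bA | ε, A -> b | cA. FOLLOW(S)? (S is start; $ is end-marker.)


$ ∈ FOLLOW(S). For each A -> αBβ: add FIRST(β)\{ε} to FOLLOW(B); if β nullable, add FOLLOW(A).
FOLLOW(S) = {$}


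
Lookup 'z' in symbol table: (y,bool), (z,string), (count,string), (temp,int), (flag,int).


Lookup 'z' → type string


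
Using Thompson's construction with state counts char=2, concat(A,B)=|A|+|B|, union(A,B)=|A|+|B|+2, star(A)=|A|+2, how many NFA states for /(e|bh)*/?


Syntax tree has 3 char leaf(s), 1 union(s), 1 star(s)
chars contribute 3×2 = 6; each union adds +2; each star adds +2
Total: 6 + 2 + 2 = 10 states


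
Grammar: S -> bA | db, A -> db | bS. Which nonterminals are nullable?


A nonterminal is nullable iff some alternative derives ε (directly, or every symbol in it is nullable)
Nullable: {}


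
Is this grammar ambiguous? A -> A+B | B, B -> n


precedence layered via separate nonterminal B: deterministic
Unambiguous


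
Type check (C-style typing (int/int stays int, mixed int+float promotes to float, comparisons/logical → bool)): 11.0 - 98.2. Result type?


Operand types: float - float
Rule: mixed int/float promotes to float; int/int stays int
Result type: float


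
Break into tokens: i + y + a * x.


Scan left to right, longest-match per lexeme
Tokens: ID(i), OP(+), ID(y), OP(+), ID(a), OP(*), ID(x)


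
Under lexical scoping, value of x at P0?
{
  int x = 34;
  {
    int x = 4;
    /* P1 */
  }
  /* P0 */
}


x declared in the same block as P0
x = 34


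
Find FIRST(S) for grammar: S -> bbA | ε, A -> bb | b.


Per alternative of S: FIRST(bbA) = {b}; FIRST(ε) = {ε}
FIRST(S) = {b, ε}


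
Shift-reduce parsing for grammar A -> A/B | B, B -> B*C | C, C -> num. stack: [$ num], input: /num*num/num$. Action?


'num' on top is the handle for C -> num
Action: reduce (C -> num)


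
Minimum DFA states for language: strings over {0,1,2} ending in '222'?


Track the longest suffix of input matching a prefix of '222': 4 classes (prefixes of length 0..3)
Minimal DFA: 4 states


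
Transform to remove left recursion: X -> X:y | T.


Left-recursive alternatives: X:y; non-recursive: T
Introduce X': X -> TX', X' -> :yX' | ε


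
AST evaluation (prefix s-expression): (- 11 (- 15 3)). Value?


Evaluate inner: (- 15 3) = 12
Evaluate root: (- 11 12) = -1
Result: -1


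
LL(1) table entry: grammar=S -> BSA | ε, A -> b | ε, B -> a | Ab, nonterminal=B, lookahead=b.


For [B, b]: 'b' ∈ FIRST(Ab)
Entry: B -> Ab


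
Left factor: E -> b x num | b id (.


Common prefix: 'b'
Factored: E -> b E', E' -> x num | id (


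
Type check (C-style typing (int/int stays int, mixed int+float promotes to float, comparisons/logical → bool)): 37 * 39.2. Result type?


Operand types: int * float
Rule: mixed int/float promotes to float; int/int stays int
Result type: float


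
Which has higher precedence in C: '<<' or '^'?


'<<' is shift (level 8); '^' is bitwise XOR (level 4)
Higher level binds tighter
'<<' has higher precedence than '^'


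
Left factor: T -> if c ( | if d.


Common prefix: 'if'
Factored: T -> if T', T' -> c ( | d


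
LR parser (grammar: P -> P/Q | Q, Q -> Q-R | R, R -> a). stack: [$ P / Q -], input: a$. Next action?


no handle; shift 'a'
Action: shift


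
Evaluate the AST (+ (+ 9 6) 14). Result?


Evaluate inner: (+ 9 6) = 15
Evaluate root: (+ 15 14) = 29
Result: 29


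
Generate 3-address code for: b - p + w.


Break into single-operator statements:
t1 = b - p
t2 = t1 + w


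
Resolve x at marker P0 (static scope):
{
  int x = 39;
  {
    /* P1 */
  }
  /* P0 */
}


x declared in the same block as P0
x = 39


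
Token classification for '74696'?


Pattern: digits only
Type: INTEGER_LITERAL


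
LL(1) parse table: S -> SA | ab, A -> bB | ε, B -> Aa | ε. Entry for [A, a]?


For [A, a]: ε is nullable and 'a' ∈ FOLLOW(A)
Entry: A -> ε


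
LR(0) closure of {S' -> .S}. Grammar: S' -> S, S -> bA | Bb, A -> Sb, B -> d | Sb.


Start: S' -> .S
For each item with dot before a nonterminal B, add B -> .γ for every B-production
Closure: [S' -> .S, S -> .bA, S -> .Bb, B -> .d, B -> .Sb]


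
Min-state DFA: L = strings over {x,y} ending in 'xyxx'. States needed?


Track the longest suffix of input matching a prefix of 'xyxx': 5 classes (prefixes of length 0..4)
Minimal DFA: 5 states


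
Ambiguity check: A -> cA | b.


right-linear, alternatives start with distinct terminals 'c' vs 'b': unique leftmost derivation
Unambiguous


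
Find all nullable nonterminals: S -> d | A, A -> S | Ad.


A nonterminal is nullable iff some alternative derives ε (directly, or every symbol in it is nullable)
Nullable: {}


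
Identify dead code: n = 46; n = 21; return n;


first assignment to n is overwritten before any read
Dead: 'n = 46'


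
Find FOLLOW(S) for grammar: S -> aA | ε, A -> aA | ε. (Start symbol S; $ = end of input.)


$ ∈ FOLLOW(S). For each A -> αBβ: add FIRST(β)\{ε} to FOLLOW(B); if β nullable, add FOLLOW(A).
FOLLOW(S) = {$}


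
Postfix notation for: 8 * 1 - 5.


Left to right (same or higher precedence on left)
Postfix: 8 1 * 5 -


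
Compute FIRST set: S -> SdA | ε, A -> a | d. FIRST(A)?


Per alternative of A: FIRST(a) = {a}; FIRST(d) = {d}
FIRST(A) = {a, d}


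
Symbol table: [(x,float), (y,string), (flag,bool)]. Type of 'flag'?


Lookup 'flag' → type bool


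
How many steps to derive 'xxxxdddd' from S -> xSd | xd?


Derivation: S => xSd => xxSdd => xxxSddd => xxxxdddd
Steps: 4


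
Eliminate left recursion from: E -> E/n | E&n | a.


Left-recursive alternatives: E/n, E&n; non-recursive: a
Introduce E': E -> aE', E' -> /nE' | &nE' | ε


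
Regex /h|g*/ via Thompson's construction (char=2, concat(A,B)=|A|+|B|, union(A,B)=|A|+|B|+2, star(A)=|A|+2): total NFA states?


Syntax tree has 2 char leaf(s), 1 union(s), 1 star(s)
chars contribute 2×2 = 4; each union adds +2; each star adds +2
Total: 4 + 2 + 2 = 8 states


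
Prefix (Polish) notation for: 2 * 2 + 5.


left-to-right (same/higher precedence on left): tree is (+ (* 2 2) 5)
Prefix: + * 2 2 5


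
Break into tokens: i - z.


Scan left to right, longest-match per lexeme
Tokens: ID(i), OP(-), ID(z)


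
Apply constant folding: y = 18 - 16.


18 - 16 = 2 at compile time
Optimized: y = 2


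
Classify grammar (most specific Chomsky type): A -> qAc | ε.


Single nonterminal LHS, but q^n c^n is not regular
Classification: Type 2 (Context-Free)


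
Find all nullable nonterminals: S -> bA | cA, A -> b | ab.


A nonterminal is nullable iff some alternative derives ε (directly, or every symbol in it is nullable)
Nullable: {}


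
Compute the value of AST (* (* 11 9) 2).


Evaluate inner: (* 11 9) = 99
Evaluate root: (* 99 2) = 198
Result: 198


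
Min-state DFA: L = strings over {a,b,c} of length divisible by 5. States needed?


Track length mod 5: states 0..4, accept at 0
Minimal DFA: 5 states


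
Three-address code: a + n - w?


Break into single-operator statements:
t1 = a + n
t2 = t1 - w


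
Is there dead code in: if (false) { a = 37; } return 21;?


condition is constant false, so the whole block is unreachable
Dead: 'if (false) { a = 37; }'


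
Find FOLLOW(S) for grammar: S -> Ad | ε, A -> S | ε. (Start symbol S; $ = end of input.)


$ ∈ FOLLOW(S). For each A -> αBβ: add FIRST(β)\{ε} to FOLLOW(B); if β nullable, add FOLLOW(A).
FOLLOW(S) = {$, d}


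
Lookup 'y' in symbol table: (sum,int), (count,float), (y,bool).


Lookup 'y' → type bool


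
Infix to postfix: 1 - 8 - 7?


Left to right (same or higher precedence on left)
Postfix: 1 8 - 7 -


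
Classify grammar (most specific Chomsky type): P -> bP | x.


Right-linear: every RHS is a terminal or a terminal followed by one nonterminal
Classification: Type 3 (Regular)


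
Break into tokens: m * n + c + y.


Scan left to right, longest-match per lexeme
Tokens: ID(m), OP(*), ID(n), OP(+), ID(c), OP(+), ID(y)


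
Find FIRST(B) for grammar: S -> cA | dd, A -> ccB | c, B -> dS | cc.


Per alternative of B: FIRST(dS) = {d}; FIRST(cc) = {c}
FIRST(B) = {c, d}


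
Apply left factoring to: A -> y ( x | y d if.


Common prefix: 'y'
Factored: A -> y A', A' -> ( x | d if


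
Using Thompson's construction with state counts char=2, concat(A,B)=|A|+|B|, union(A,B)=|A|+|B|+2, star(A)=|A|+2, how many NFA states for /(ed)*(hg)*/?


Syntax tree has 4 char leaf(s), 0 union(s), 2 star(s)
chars contribute 4×2 = 8; each union adds +2; each star adds +2
Total: 8 + 0 + 4 = 12 states


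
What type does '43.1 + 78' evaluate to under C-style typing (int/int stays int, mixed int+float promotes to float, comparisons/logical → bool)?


Operand types: float + int
Rule: mixed int/float promotes to float; int/int stays int
Result type: float


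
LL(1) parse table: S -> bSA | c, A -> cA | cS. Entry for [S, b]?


For [S, b]: 'b' ∈ FIRST(bSA)
Entry: S -> bSA


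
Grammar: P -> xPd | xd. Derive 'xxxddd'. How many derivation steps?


Derivation: P => xPd => xxPdd => xxxddd
Steps: 3


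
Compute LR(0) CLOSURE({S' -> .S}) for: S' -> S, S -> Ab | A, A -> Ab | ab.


Start: S' -> .S
For each item with dot before a nonterminal B, add B -> .γ for every B-production
Closure: [S' -> .S, S -> .Ab, S -> .A, A -> .Ab, A -> .ab]


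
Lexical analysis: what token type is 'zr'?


Pattern: letter/underscore followed by alphanumerics, not a keyword
Type: IDENTIFIER


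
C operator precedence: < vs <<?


'<<' is shift (level 8); '<' is relational (level 7)
Higher level binds tighter
'<<' has higher precedence than '<'


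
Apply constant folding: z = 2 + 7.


2 + 7 = 9 at compile time
Optimized: z = 9


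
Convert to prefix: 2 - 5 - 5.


left-to-right (same/higher precedence on left): tree is (- (- 2 5) 5)
Prefix: - - 2 5 5


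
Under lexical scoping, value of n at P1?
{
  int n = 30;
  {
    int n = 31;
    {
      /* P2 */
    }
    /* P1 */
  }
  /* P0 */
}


n declared in the same block as P1
n = 31


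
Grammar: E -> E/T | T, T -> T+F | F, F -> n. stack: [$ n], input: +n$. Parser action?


'n' on top is the handle for F -> n
Action: reduce (F -> n)


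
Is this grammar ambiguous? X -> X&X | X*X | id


'id&id*id' has two parse trees (no precedence encoded between & and *)
Ambiguous


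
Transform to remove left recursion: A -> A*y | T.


Left-recursive alternatives: A*y; non-recursive: T
Introduce A': A -> TA', A' -> *yA' | ε


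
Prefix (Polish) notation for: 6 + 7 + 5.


left-to-right (same/higher precedence on left): tree is (+ (+ 6 7) 5)
Prefix: + + 6 7 5


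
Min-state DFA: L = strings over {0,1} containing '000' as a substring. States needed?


KMP-style automaton: 3 progress states + 1 absorbing accept = 4
Minimal DFA: 4 states


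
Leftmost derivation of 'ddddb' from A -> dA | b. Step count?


Derivation: A => dA => ddA => dddA => ddddA => ddddb
Steps: 5


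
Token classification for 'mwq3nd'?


Pattern: letter/underscore followed by alphanumerics, not a keyword
Type: IDENTIFIER


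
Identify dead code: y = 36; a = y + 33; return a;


y is read by a's definition; a is returned
No dead code


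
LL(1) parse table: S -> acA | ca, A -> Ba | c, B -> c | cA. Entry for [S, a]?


For [S, a]: 'a' ∈ FIRST(acA)
Entry: S -> acA


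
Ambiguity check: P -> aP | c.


right-linear, alternatives start with distinct terminals 'a' vs 'c': unique leftmost derivation
Unambiguous


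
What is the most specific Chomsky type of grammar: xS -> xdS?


LHS has context (more than one symbol) and |LHS| ≤ |RHS|
Classification: Type 1 (Context-Sensitive)


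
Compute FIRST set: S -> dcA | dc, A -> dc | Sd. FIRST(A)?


Per alternative of A: FIRST(dc) = {d}; FIRST(Sd) = {d}
FIRST(A) = {d}


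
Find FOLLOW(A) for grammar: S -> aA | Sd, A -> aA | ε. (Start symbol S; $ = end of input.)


$ ∈ FOLLOW(S). For each A -> αBβ: add FIRST(β)\{ε} to FOLLOW(B); if β nullable, add FOLLOW(A).
FOLLOW(A) = {$, d}


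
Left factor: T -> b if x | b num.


Common prefix: 'b'
Factored: T -> b T', T' -> if x | num


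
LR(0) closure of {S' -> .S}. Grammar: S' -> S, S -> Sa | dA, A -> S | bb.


Start: S' -> .S
For each item with dot before a nonterminal B, add B -> .γ for every B-production
Closure: [S' -> .S, S -> .Sa, S -> .dA]


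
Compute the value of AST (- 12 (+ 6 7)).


Evaluate inner: (+ 6 7) = 13
Evaluate root: (- 12 13) = -1
Result: -1


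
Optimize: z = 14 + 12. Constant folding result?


14 + 12 = 26 at compile time
Optimized: z = 26


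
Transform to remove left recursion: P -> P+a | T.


Left-recursive alternatives: P+a; non-recursive: T
Introduce P': P -> TP', P' -> +aP' | ε


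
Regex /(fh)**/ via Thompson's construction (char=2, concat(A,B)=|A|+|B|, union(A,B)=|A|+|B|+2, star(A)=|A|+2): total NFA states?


Syntax tree has 2 char leaf(s), 0 union(s), 2 star(s)
chars contribute 2×2 = 4; each union adds +2; each star adds +2
Total: 4 + 0 + 4 = 8 states


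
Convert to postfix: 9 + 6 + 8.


Left to right (same or higher precedence on left)
Postfix: 9 6 + 8 +


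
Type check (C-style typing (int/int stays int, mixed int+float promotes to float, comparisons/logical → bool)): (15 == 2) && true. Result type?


Operand types: bool && bool
Rule: logical operators take bool operands and yield bool
Result type: bool


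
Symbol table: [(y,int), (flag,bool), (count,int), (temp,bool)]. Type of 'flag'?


Lookup 'flag' → type bool


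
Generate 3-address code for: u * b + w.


Break into single-operator statements:
t1 = u * b
t2 = t1 + w


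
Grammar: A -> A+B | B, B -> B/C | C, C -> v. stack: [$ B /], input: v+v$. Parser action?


no handle; shift 'v'
Action: shift


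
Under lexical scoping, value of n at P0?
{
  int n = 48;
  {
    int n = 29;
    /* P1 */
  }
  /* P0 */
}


n declared in the same block as P0
n = 48


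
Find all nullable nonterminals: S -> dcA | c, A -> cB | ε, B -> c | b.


A nonterminal is nullable iff some alternative derives ε (directly, or every symbol in it is nullable)
Nullable: {A}


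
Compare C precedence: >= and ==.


'>=' is relational (level 7); '==' is equality (level 6)
Higher level binds tighter
'>=' has higher precedence than '=='


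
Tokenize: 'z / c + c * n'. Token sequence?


Scan left to right, longest-match per lexeme
Tokens: ID(z), OP(/), ID(c), OP(+), ID(c), OP(*), ID(n)


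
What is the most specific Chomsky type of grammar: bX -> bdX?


LHS has context (more than one symbol) and |LHS| ≤ |RHS|
Classification: Type 1 (Context-Sensitive)


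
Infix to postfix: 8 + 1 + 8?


Left to right (same or higher precedence on left)
Postfix: 8 1 + 8 +


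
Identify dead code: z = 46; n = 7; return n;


z is assigned but never read
Dead: 'z = 46'


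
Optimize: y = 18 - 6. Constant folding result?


18 - 6 = 12 at compile time
Optimized: y = 12


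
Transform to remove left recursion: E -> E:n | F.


Left-recursive alternatives: E:n; non-recursive: F
Introduce E': E -> FE', E' -> :nE' | ε


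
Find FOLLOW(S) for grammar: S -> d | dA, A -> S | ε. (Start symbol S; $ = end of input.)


$ ∈ FOLLOW(S). For each A -> αBβ: add FIRST(β)\{ε} to FOLLOW(B); if β nullable, add FOLLOW(A).
FOLLOW(S) = {$}


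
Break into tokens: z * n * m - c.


Scan left to right, longest-match per lexeme
Tokens: ID(z), OP(*), ID(n), OP(*), ID(m), OP(-), ID(c)


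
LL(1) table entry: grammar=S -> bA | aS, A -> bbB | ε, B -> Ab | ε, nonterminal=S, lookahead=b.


For [S, b]: 'b' ∈ FIRST(bA)
Entry: S -> bA


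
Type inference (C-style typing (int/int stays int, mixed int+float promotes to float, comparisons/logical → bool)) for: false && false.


Operand types: bool && bool
Rule: logical operators take bool operands and yield bool
Result type: bool


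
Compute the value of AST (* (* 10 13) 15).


Evaluate inner: (* 10 13) = 130
Evaluate root: (* 130 15) = 1950
Result: 1950


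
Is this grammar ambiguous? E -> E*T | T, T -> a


precedence layered via separate nonterminal T: deterministic
Unambiguous


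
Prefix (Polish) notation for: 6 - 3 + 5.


left-to-right (same/higher precedence on left): tree is (+ (- 6 3) 5)
Prefix: + - 6 3 5


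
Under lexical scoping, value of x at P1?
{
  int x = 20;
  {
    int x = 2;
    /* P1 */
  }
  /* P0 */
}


x declared in the same block as P1
x = 2


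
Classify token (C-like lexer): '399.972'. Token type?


Pattern: digits with a decimal point
Type: FLOAT_LITERAL


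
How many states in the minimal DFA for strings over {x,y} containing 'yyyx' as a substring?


KMP-style automaton: 4 progress states + 1 absorbing accept = 5
Minimal DFA: 5 states


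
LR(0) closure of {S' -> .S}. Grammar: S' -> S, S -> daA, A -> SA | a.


Start: S' -> .S
For each item with dot before a nonterminal B, add B -> .γ for every B-production
Closure: [S' -> .S, S -> .daA]


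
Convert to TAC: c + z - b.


Break into single-operator statements:
t1 = c + z
t2 = t1 - b


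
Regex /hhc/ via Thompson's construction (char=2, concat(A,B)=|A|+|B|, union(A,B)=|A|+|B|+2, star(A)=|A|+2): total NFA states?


Syntax tree has 3 char leaf(s), 0 union(s), 0 star(s)
chars contribute 3×2 = 6; each union adds +2; each star adds +2
Total: 6 + 0 + 0 = 6 states


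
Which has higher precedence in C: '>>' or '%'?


'%' is multiplicative (level 10); '>>' is shift (level 8)
Higher level binds tighter
'%' has higher precedence than '>>'


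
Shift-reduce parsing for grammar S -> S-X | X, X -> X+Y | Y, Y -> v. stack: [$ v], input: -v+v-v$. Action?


'v' on top is the handle for Y -> v
Action: reduce (Y -> v)


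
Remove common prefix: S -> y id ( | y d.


Common prefix: 'y'
Factored: S -> y S', S' -> id ( | d


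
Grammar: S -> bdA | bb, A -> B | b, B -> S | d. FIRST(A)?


Per alternative of A: FIRST(B) = {b, d}; FIRST(b) = {b}
FIRST(A) = {b, d}


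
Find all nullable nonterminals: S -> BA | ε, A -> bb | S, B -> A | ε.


A nonterminal is nullable iff some alternative derives ε (directly, or every symbol in it is nullable)
Nullable: {A, B, S}


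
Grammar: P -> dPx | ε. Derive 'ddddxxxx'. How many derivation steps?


Derivation: P => dPx => ddPxx => dddPxxx => ddddPxxxx => ddddxxxx
Steps: 5


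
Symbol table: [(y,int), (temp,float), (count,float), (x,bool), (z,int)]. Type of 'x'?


Lookup 'x' → type bool


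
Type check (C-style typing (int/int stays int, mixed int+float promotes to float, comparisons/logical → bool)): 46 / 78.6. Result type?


Operand types: int / float
Rule: mixed int/float promotes to float; int/int stays int
Result type: float


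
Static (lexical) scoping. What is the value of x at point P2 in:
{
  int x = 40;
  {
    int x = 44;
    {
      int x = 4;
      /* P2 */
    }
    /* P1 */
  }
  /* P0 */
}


x declared in the same block as P2
x = 4


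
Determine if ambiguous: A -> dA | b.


right-linear, alternatives start with distinct terminals 'd' vs 'b': unique leftmost derivation
Unambiguous


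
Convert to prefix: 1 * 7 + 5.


left-to-right (same/higher precedence on left): tree is (+ (* 1 7) 5)
Prefix: + * 1 7 5


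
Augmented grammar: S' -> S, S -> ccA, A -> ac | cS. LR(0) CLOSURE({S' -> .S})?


Start: S' -> .S
For each item with dot before a nonterminal B, add B -> .γ for every B-production
Closure: [S' -> .S, S -> .ccA]


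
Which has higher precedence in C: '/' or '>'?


'/' is multiplicative (level 10); '>' is relational (level 7)
Higher level binds tighter
'/' has higher precedence than '>'


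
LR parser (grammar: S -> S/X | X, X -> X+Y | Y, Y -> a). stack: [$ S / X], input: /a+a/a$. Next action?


handle 'S/X' on top; lookahead ∈ FOLLOW(S) = {/, $}
Action: reduce (S -> S/X)


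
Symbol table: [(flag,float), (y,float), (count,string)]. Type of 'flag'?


Lookup 'flag' → type float


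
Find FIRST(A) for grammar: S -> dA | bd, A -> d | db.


Per alternative of A: FIRST(d) = {d}; FIRST(db) = {d}
FIRST(A) = {d}


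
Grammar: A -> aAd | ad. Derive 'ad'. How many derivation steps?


Derivation: A => ad
Steps: 1


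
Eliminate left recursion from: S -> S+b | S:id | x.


Left-recursive alternatives: S+b, S:id; non-recursive: x
Introduce S': S -> xS', S' -> +bS' | :idS' | ε


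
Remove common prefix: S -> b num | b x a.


Common prefix: 'b'
Factored: S -> b S', S' -> num | x a


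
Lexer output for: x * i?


Scan left to right, longest-match per lexeme
Tokens: ID(x), OP(*), ID(i)


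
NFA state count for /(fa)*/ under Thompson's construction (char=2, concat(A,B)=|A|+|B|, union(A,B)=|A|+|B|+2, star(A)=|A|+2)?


Syntax tree has 2 char leaf(s), 0 union(s), 1 star(s)
chars contribute 2×2 = 4; each union adds +2; each star adds +2
Total: 4 + 0 + 2 = 6 states


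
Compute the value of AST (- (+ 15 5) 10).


Evaluate inner: (+ 15 5) = 20
Evaluate root: (- 20 10) = 10
Result: 10


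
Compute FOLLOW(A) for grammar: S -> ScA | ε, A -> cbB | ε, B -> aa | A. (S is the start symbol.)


$ ∈ FOLLOW(S). For each A -> αBβ: add FIRST(β)\{ε} to FOLLOW(B); if β nullable, add FOLLOW(A).
FOLLOW(A) = {$, c}


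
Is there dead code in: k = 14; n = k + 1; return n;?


k is read by n's definition; n is returned
No dead code


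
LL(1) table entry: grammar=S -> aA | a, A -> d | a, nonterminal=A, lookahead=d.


For [A, d]: 'd' ∈ FIRST(d)
Entry: A -> d


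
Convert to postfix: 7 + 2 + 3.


Left to right (same or higher precedence on left)
Postfix: 7 2 + 3 +


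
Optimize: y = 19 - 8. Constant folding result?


19 - 8 = 11 at compile time
Optimized: y = 11


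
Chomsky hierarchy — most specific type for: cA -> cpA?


LHS has context (more than one symbol) and |LHS| ≤ |RHS|
Classification: Type 1 (Context-Sensitive)


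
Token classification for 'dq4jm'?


Pattern: letter/underscore followed by alphanumerics, not a keyword
Type: IDENTIFIER


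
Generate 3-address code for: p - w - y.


Break into single-operator statements:
t1 = p - w
t2 = t1 - y


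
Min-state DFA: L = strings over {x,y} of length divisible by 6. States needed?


Track length mod 6: states 0..5, accept at 0
Minimal DFA: 6 states


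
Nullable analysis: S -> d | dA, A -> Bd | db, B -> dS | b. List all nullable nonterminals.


A nonterminal is nullable iff some alternative derives ε (directly, or every symbol in it is nullable)
Nullable: {}


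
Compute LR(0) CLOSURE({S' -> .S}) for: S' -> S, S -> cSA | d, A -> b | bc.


Start: S' -> .S
For each item with dot before a nonterminal B, add B -> .γ for every B-production
Closure: [S' -> .S, S -> .cSA, S -> .d]


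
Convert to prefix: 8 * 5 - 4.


left-to-right (same/higher precedence on left): tree is (- (* 8 5) 4)
Prefix: - * 8 5 4


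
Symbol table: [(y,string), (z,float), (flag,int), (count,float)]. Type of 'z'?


Lookup 'z' → type float


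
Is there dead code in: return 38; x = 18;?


statement follows a return and is unreachable
Dead: 'x = 18'


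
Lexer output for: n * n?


Scan left to right, longest-match per lexeme
Tokens: ID(n), OP(*), ID(n)


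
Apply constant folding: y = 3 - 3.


3 - 3 = 0 at compile time
Optimized: y = 0


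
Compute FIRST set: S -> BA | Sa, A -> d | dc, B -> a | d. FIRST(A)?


Per alternative of A: FIRST(d) = {d}; FIRST(dc) = {d}
FIRST(A) = {d}


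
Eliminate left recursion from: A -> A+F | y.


Left-recursive alternatives: A+F; non-recursive: y
Introduce A': A -> yA', A' -> +FA' | ε


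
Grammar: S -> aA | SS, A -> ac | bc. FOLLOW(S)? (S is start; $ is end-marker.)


$ ∈ FOLLOW(S). For each A -> αBβ: add FIRST(β)\{ε} to FOLLOW(B); if β nullable, add FOLLOW(A).
FOLLOW(S) = {$, a}


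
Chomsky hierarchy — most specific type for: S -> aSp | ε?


Single nonterminal LHS, but a^n p^n is not regular
Classification: Type 2 (Context-Free)


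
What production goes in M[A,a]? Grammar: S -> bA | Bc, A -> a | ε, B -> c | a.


For [A, a]: 'a' ∈ FIRST(a)
Entry: A -> a


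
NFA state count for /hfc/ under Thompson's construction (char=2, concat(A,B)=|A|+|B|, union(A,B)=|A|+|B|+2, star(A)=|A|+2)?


Syntax tree has 3 char leaf(s), 0 union(s), 0 star(s)
chars contribute 3×2 = 6; each union adds +2; each star adds +2
Total: 6 + 0 + 0 = 6 states


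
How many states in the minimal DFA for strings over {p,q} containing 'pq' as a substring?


KMP-style automaton: 2 progress states + 1 absorbing accept = 3
Minimal DFA: 3 states


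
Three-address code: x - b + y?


Break into single-operator statements:
t1 = x - b
t2 = t1 + y


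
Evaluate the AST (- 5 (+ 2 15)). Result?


Evaluate inner: (+ 2 15) = 17
Evaluate root: (- 5 17) = -12
Result: -12


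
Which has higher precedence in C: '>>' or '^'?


'>>' is shift (level 8); '^' is bitwise XOR (level 4)
Higher level binds tighter
'>>' has higher precedence than '^'


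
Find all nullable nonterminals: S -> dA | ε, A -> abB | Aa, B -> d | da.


A nonterminal is nullable iff some alternative derives ε (directly, or every symbol in it is nullable)
Nullable: {S}


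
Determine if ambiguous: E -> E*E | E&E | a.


'a*a&a' has two parse trees (no precedence encoded between * and &)
Ambiguous


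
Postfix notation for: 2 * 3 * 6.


Left to right (same or higher precedence on left)
Postfix: 2 3 * 6 *


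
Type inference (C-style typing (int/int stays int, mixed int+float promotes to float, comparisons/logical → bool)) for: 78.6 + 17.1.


Operand types: float + float
Rule: mixed int/float promotes to float; int/int stays int
Result type: float
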